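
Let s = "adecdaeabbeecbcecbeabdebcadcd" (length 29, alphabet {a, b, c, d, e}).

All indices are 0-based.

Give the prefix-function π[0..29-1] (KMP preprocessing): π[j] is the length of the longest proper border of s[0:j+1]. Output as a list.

π[0] = 0
j=1 s[j]='d': π[1]=0 (border '')
j=2 s[j]='e': π[2]=0 (border '')
j=3 s[j]='c': π[3]=0 (border '')
j=4 s[j]='d': π[4]=0 (border '')
j=5 s[j]='a': π[5]=1 (border 'a')
j=6 s[j]='e': k: 1→0; π[6]=0 (border '')
j=7 s[j]='a': π[7]=1 (border 'a')
j=8 s[j]='b': k: 1→0; π[8]=0 (border '')
j=9 s[j]='b': π[9]=0 (border '')
j=10 s[j]='e': π[10]=0 (border '')
j=11 s[j]='e': π[11]=0 (border '')
j=12 s[j]='c': π[12]=0 (border '')
j=13 s[j]='b': π[13]=0 (border '')
j=14 s[j]='c': π[14]=0 (border '')
j=15 s[j]='e': π[15]=0 (border '')
j=16 s[j]='c': π[16]=0 (border '')
j=17 s[j]='b': π[17]=0 (border '')
j=18 s[j]='e': π[18]=0 (border '')
j=19 s[j]='a': π[19]=1 (border 'a')
j=20 s[j]='b': k: 1→0; π[20]=0 (border '')
j=21 s[j]='d': π[21]=0 (border '')
j=22 s[j]='e': π[22]=0 (border '')
j=23 s[j]='b': π[23]=0 (border '')
j=24 s[j]='c': π[24]=0 (border '')
j=25 s[j]='a': π[25]=1 (border 'a')
j=26 s[j]='d': π[26]=2 (border 'ad')
j=27 s[j]='c': k: 2→0; π[27]=0 (border '')
j=28 s[j]='d': π[28]=0 (border '')

[0, 0, 0, 0, 0, 1, 0, 1, 0, 0, 0, 0, 0, 0, 0, 0, 0, 0, 0, 1, 0, 0, 0, 0, 0, 1, 2, 0, 0]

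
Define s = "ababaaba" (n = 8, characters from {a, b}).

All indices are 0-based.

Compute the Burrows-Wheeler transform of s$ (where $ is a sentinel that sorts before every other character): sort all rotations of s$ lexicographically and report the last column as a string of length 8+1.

rank  rotation   last
    0  $ababaaba  a
    1  a$ababaab  b
    2  aaba$abab  b
    3  aba$ababa  a
    4  abaaba$ab  b
    5  ababaaba$  $
    6  ba$ababaa  a
    7  baaba$aba  a
    8  babaaba$a  a

abbab$aaa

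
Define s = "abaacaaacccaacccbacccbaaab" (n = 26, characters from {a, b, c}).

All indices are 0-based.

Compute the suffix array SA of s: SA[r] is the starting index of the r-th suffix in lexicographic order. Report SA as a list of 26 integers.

[22, 5, 23, 2, 6, 11, 24, 0, 3, 7, 17, 12, 25, 21, 1, 16, 4, 10, 20, 15, 9, 19, 14, 8, 18, 13]

rank→(start, suffix):
  0 → (22, 'aaab')
  1 → (5, 'aaacccaacccbacccbaaab')
  2 → (23, 'aab')
  3 → (2, 'aacaaacccaacccbacccbaaab')
  4 → (6, 'aacccaacccbacccbaaab')
  5 → (11, 'aacccbacccbaaab')
  6 → (24, 'ab')
  7 → (0, 'abaacaaacccaacccbacccbaaab')
  8 → (3, 'acaaacccaacccbacccbaaab')
  9 → (7, 'acccaacccbacccbaaab')
  10 → (17, 'acccbaaab')
  11 → (12, 'acccbacccbaaab')
  12 → (25, 'b')
  13 → (21, 'baaab')
  14 → (1, 'baacaaacccaacccbacccbaaab')
  15 → (16, 'bacccbaaab')
  16 → (4, 'caaacccaacccbacccbaaab')
  17 → (10, 'caacccbacccbaaab')
  18 → (20, 'cbaaab')
  19 → (15, 'cbacccbaaab')
  20 → (9, 'ccaacccbacccbaaab')
  21 → (19, 'ccbaaab')
  22 → (14, 'ccbacccbaaab')
  23 → (8, 'cccaacccbacccbaaab')
  24 → (18, 'cccbaaab')
  25 → (13, 'cccbacccbaaab')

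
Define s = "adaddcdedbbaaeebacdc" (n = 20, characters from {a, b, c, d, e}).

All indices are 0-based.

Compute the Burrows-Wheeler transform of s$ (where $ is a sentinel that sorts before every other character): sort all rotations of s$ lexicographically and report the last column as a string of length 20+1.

cbb$dabeddadaecdaceda

rank  rotation               last
    0  $adaddcdedbbaaeebacdc  c
    1  aaeebacdc$adaddcdedbb  b
    2  acdc$adaddcdedbbaaeeb  b
    3  adaddcdedbbaaeebacdc$  $
    4  addcdedbbaaeebacdc$ad  d
    5  aeebacdc$adaddcdedbba  a
    6  baaeebacdc$adaddcdedb  b
    7  bacdc$adaddcdedbbaaee  e
    8  bbaaeebacdc$adaddcded  d
    9  c$adaddcdedbbaaeebacd  d
   10  cdc$adaddcdedbbaaeeba  a
   11  cdedbbaaeebacdc$adadd  d
   12  daddcdedbbaaeebacdc$a  a
   13  dbbaaeebacdc$adaddcde  e
   14  dc$adaddcdedbbaaeebac  c
   15  dcdedbbaaeebacdc$adad  d
   16  ddcdedbbaaeebacdc$ada  a
   17  dedbbaaeebacdc$adaddc  c
   18  ebacdc$adaddcdedbbaae  e
   19  edbbaaeebacdc$adaddcd  d
   20  eebacdc$adaddcdedbbaa  a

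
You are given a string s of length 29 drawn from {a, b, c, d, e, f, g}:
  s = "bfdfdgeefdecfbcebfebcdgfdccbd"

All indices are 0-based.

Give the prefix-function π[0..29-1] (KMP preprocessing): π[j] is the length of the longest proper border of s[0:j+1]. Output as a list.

[0, 0, 0, 0, 0, 0, 0, 0, 0, 0, 0, 0, 0, 1, 0, 0, 1, 2, 0, 1, 0, 0, 0, 0, 0, 0, 0, 1, 0]

π[0] = 0
j=1 s[j]='f': π[1]=0 (border '')
j=2 s[j]='d': π[2]=0 (border '')
j=3 s[j]='f': π[3]=0 (border '')
j=4 s[j]='d': π[4]=0 (border '')
j=5 s[j]='g': π[5]=0 (border '')
j=6 s[j]='e': π[6]=0 (border '')
j=7 s[j]='e': π[7]=0 (border '')
j=8 s[j]='f': π[8]=0 (border '')
j=9 s[j]='d': π[9]=0 (border '')
j=10 s[j]='e': π[10]=0 (border '')
j=11 s[j]='c': π[11]=0 (border '')
j=12 s[j]='f': π[12]=0 (border '')
j=13 s[j]='b': π[13]=1 (border 'b')
j=14 s[j]='c': k: 1→0; π[14]=0 (border '')
j=15 s[j]='e': π[15]=0 (border '')
j=16 s[j]='b': π[16]=1 (border 'b')
j=17 s[j]='f': π[17]=2 (border 'bf')
j=18 s[j]='e': k: 2→0; π[18]=0 (border '')
j=19 s[j]='b': π[19]=1 (border 'b')
j=20 s[j]='c': k: 1→0; π[20]=0 (border '')
j=21 s[j]='d': π[21]=0 (border '')
j=22 s[j]='g': π[22]=0 (border '')
j=23 s[j]='f': π[23]=0 (border '')
j=24 s[j]='d': π[24]=0 (border '')
j=25 s[j]='c': π[25]=0 (border '')
j=26 s[j]='c': π[26]=0 (border '')
j=27 s[j]='b': π[27]=1 (border 'b')
j=28 s[j]='d': k: 1→0; π[28]=0 (border '')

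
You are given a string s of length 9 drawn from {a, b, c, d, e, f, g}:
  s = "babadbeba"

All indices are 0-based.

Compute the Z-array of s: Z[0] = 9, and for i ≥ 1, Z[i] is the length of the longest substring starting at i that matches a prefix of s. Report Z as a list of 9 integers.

Z[0]=9
i=1: fresh scan; Z[1]=0
i=2: fresh scan; Z[2]=2 extend→box=[2,4)
i=3: min(r-i=1, Z[1]=0)=0; Z[3]=0
i=4: fresh scan; Z[4]=0
i=5: fresh scan; Z[5]=1 extend→box=[5,6)
i=6: fresh scan; Z[6]=0
i=7: fresh scan; Z[7]=2 extend→box=[7,9)
i=8: min(r-i=1, Z[1]=0)=0; Z[8]=0

[9, 0, 2, 0, 0, 1, 0, 2, 0]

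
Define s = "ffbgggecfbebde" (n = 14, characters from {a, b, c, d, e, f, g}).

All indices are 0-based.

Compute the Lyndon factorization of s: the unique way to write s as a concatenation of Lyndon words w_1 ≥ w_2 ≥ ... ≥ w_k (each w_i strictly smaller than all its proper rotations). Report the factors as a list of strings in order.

["f", "f", "bgggecf", "be", "bde"]

emit factor 1: 'f' (i=0, period=1)
emit factor 2: 'f' (i=1, period=1)
emit factor 3: 'bgggecf' (i=2, period=7)
emit factor 4: 'be' (i=9, period=2)
emit factor 5: 'bde' (i=11, period=3)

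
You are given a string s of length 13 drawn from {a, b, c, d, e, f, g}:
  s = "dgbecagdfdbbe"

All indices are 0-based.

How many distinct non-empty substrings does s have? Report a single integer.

84

rank→(start, suffix):
  0 → (5, 'agdfdbbe')
  1 → (10, 'bbe')
  2 → (11, 'be')
  3 → (2, 'becagdfdbbe')
  4 → (4, 'cagdfdbbe')
  5 → (9, 'dbbe')
  6 → (7, 'dfdbbe')
  7 → (0, 'dgbecagdfdbbe')
  8 → (12, 'e')
  9 → (3, 'ecagdfdbbe')
  10 → (8, 'fdbbe')
  11 → (1, 'gbecagdfdbbe')
  12 → (6, 'gdfdbbe')

SA = [5, 10, 11, 2, 4, 9, 7, 0, 12, 3, 8, 1, 6]
[i] adj suffixes → lcp
  [1] 5/10 → 0 ('')
  [2] 10/11 → 1 ('b')
  [3] 11/2 → 2 ('be')
  [4] 2/4 → 0 ('')
  [5] 4/9 → 0 ('')
  [6] 9/7 → 1 ('d')
  [7] 7/0 → 1 ('d')
  [8] 0/12 → 0 ('')
  [9] 12/3 → 1 ('e')
  [10] 3/8 → 0 ('')
  [11] 8/1 → 0 ('')
  [12] 1/6 → 1 ('g')

n(n+1)/2 = 13·14/2 = 91
Σ LCP = 0 + 0 + 1 + 2 + 0 + 0 + 1 + 1 + 0 + 1 + 0 + 0 + 1 = 7
distinct = 91 − 7 = 84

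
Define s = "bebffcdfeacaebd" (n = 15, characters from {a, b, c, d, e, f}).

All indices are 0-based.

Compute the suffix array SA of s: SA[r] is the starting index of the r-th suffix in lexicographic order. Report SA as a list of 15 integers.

sorted suffixes:
  #0 SA[0]=9  'acaebd'
  #1 SA[1]=11  'aebd'
  #2 SA[2]=13  'bd'
  #3 SA[3]=0  'bebffcdfeacaebd'
  #4 SA[4]=2  'bffcdfeacaebd'
  #5 SA[5]=10  'caebd'
  #6 SA[6]=5  'cdfeacaebd'
  #7 SA[7]=14  'd'
  #8 SA[8]=6  'dfeacaebd'
  #9 SA[9]=8  'eacaebd'
  #10 SA[10]=12  'ebd'
  #11 SA[11]=1  'ebffcdfeacaebd'
  #12 SA[12]=4  'fcdfeacaebd'
  #13 SA[13]=7  'feacaebd'
  #14 SA[14]=3  'ffcdfeacaebd'

[9, 11, 13, 0, 2, 10, 5, 14, 6, 8, 12, 1, 4, 7, 3]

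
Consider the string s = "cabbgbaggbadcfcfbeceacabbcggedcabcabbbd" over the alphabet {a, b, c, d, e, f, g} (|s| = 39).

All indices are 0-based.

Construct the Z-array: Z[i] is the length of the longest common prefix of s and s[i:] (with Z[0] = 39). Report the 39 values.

[39, 0, 0, 0, 0, 0, 0, 0, 0, 0, 0, 0, 1, 0, 1, 0, 0, 0, 1, 0, 0, 4, 0, 0, 0, 1, 0, 0, 0, 0, 3, 0, 0, 4, 0, 0, 0, 0, 0]

Z[0]=39
i=1: fresh scan; Z[1]=0
i=2: fresh scan; Z[2]=0
i=3: fresh scan; Z[3]=0
i=4: fresh scan; Z[4]=0
i=5: fresh scan; Z[5]=0
i=6: fresh scan; Z[6]=0
i=7: fresh scan; Z[7]=0
i=8: fresh scan; Z[8]=0
i=9: fresh scan; Z[9]=0
i=10: fresh scan; Z[10]=0
i=11: fresh scan; Z[11]=0
i=12: fresh scan; Z[12]=1 grow→box=[12,13)
i=13: fresh scan; Z[13]=0
i=14: fresh scan; Z[14]=1 grow→box=[14,15)
i=15: fresh scan; Z[15]=0
i=16: fresh scan; Z[16]=0
i=17: fresh scan; Z[17]=0
i=18: fresh scan; Z[18]=1 grow→box=[18,19)
i=19: fresh scan; Z[19]=0
i=20: fresh scan; Z[20]=0
i=21: fresh scan; Z[21]=4 grow→box=[21,25)
i=22: min(r-i=3, Z[1]=0)=0; Z[22]=0
i=23: min(r-i=2, Z[2]=0)=0; Z[23]=0
i=24: min(r-i=1, Z[3]=0)=0; Z[24]=0
i=25: fresh scan; Z[25]=1 grow→box=[25,26)
i=26: fresh scan; Z[26]=0
i=27: fresh scan; Z[27]=0
i=28: fresh scan; Z[28]=0
i=29: fresh scan; Z[29]=0
i=30: fresh scan; Z[30]=3 grow→box=[30,33)
i=31: min(r-i=2, Z[1]=0)=0; Z[31]=0
i=32: min(r-i=1, Z[2]=0)=0; Z[32]=0
i=33: fresh scan; Z[33]=4 grow→box=[33,37)
i=34: min(r-i=3, Z[1]=0)=0; Z[34]=0
i=35: min(r-i=2, Z[2]=0)=0; Z[35]=0
i=36: min(r-i=1, Z[3]=0)=0; Z[36]=0
i=37: fresh scan; Z[37]=0
i=38: fresh scan; Z[38]=0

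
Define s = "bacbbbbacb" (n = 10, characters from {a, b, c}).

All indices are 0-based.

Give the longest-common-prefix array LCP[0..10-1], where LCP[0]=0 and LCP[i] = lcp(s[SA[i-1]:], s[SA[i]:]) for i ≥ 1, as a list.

sorted suffixes:
  #0 SA[0]=7  'acb'
  #1 SA[1]=1  'acbbbbacb'
  #2 SA[2]=9  'b'
  #3 SA[3]=6  'bacb'
  #4 SA[4]=0  'bacbbbbacb'
  #5 SA[5]=5  'bbacb'
  #6 SA[6]=4  'bbbacb'
  #7 SA[7]=3  'bbbbacb'
  #8 SA[8]=8  'cb'
  #9 SA[9]=2  'cbbbbacb'

SA = [7, 1, 9, 6, 0, 5, 4, 3, 8, 2]
i: (SA[i-1],SA[i]) lcp shared
  1: (7,1) 3 'acb'
  2: (1,9) 0 ''
  3: (9,6) 1 'b'
  4: (6,0) 4 'bacb'
  5: (0,5) 1 'b'
  6: (5,4) 2 'bb'
  7: (4,3) 3 'bbb'
  8: (3,8) 0 ''
  9: (8,2) 2 'cb'

[0, 3, 0, 1, 4, 1, 2, 3, 0, 2]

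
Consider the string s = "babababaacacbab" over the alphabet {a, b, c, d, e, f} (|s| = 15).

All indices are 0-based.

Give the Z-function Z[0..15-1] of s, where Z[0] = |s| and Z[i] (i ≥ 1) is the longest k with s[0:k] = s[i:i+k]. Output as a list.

[15, 0, 6, 0, 4, 0, 2, 0, 0, 0, 0, 0, 3, 0, 1]

Z[0]=15
i=1: fresh scan; Z[1]=0
i=2: fresh scan; Z[2]=6 extend→box=[2,8)
i=3: min(r-i=5, Z[1]=0)=0; Z[3]=0
i=4: min(r-i=4, Z[2]=6)=4; Z[4]=4
i=5: min(r-i=3, Z[3]=0)=0; Z[5]=0
i=6: min(r-i=2, Z[4]=4)=2; Z[6]=2
i=7: min(r-i=1, Z[5]=0)=0; Z[7]=0
i=8: fresh scan; Z[8]=0
i=9: fresh scan; Z[9]=0
i=10: fresh scan; Z[10]=0
i=11: fresh scan; Z[11]=0
i=12: fresh scan; Z[12]=3 extend→box=[12,15)
i=13: min(r-i=2, Z[1]=0)=0; Z[13]=0
i=14: min(r-i=1, Z[2]=6)=1; Z[14]=1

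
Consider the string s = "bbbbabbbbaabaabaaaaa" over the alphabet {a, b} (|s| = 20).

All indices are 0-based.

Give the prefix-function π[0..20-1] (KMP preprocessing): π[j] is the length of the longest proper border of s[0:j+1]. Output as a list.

π[0] = 0
j=1 s[j]='b': π[1]=1 (border 'b')
j=2 s[j]='b': π[2]=2 (border 'bb')
j=3 s[j]='b': π[3]=3 (border 'bbb')
j=4 s[j]='a': k: 3→2→1→0; π[4]=0 (border '')
j=5 s[j]='b': π[5]=1 (border 'b')
j=6 s[j]='b': π[6]=2 (border 'bb')
j=7 s[j]='b': π[7]=3 (border 'bbb')
j=8 s[j]='b': π[8]=4 (border 'bbbb')
j=9 s[j]='a': π[9]=5 (border 'bbbba')
j=10 s[j]='a': k: 5→0; π[10]=0 (border '')
j=11 s[j]='b': π[11]=1 (border 'b')
j=12 s[j]='a': k: 1→0; π[12]=0 (border '')
j=13 s[j]='a': π[13]=0 (border '')
j=14 s[j]='b': π[14]=1 (border 'b')
j=15 s[j]='a': k: 1→0; π[15]=0 (border '')
j=16 s[j]='a': π[16]=0 (border '')
j=17 s[j]='a': π[17]=0 (border '')
j=18 s[j]='a': π[18]=0 (border '')
j=19 s[j]='a': π[19]=0 (border '')

[0, 1, 2, 3, 0, 1, 2, 3, 4, 5, 0, 1, 0, 0, 1, 0, 0, 0, 0, 0]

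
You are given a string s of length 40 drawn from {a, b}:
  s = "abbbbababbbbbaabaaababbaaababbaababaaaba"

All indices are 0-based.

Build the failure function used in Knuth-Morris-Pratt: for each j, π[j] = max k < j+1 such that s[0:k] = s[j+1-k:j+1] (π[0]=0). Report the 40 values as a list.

π[0] = 0
j=1 s[j]='b': π[1]=0 (border '')
j=2 s[j]='b': π[2]=0 (border '')
j=3 s[j]='b': π[3]=0 (border '')
j=4 s[j]='b': π[4]=0 (border '')
j=5 s[j]='a': π[5]=1 (border 'a')
j=6 s[j]='b': π[6]=2 (border 'ab')
j=7 s[j]='a': k: 2→0; π[7]=1 (border 'a')
j=8 s[j]='b': π[8]=2 (border 'ab')
j=9 s[j]='b': π[9]=3 (border 'abb')
j=10 s[j]='b': π[10]=4 (border 'abbb')
j=11 s[j]='b': π[11]=5 (border 'abbbb')
j=12 s[j]='b': k: 5→0; π[12]=0 (border '')
j=13 s[j]='a': π[13]=1 (border 'a')
j=14 s[j]='a': k: 1→0; π[14]=1 (border 'a')
j=15 s[j]='b': π[15]=2 (border 'ab')
j=16 s[j]='a': k: 2→0; π[16]=1 (border 'a')
j=17 s[j]='a': k: 1→0; π[17]=1 (border 'a')
j=18 s[j]='a': k: 1→0; π[18]=1 (border 'a')
j=19 s[j]='b': π[19]=2 (border 'ab')
j=20 s[j]='a': k: 2→0; π[20]=1 (border 'a')
j=21 s[j]='b': π[21]=2 (border 'ab')
j=22 s[j]='b': π[22]=3 (border 'abb')
j=23 s[j]='a': k: 3→0; π[23]=1 (border 'a')
j=24 s[j]='a': k: 1→0; π[24]=1 (border 'a')
j=25 s[j]='a': k: 1→0; π[25]=1 (border 'a')
j=26 s[j]='b': π[26]=2 (border 'ab')
j=27 s[j]='a': k: 2→0; π[27]=1 (border 'a')
j=28 s[j]='b': π[28]=2 (border 'ab')
j=29 s[j]='b': π[29]=3 (border 'abb')
j=30 s[j]='a': k: 3→0; π[30]=1 (border 'a')
j=31 s[j]='a': k: 1→0; π[31]=1 (border 'a')
j=32 s[j]='b': π[32]=2 (border 'ab')
j=33 s[j]='a': k: 2→0; π[33]=1 (border 'a')
j=34 s[j]='b': π[34]=2 (border 'ab')
j=35 s[j]='a': k: 2→0; π[35]=1 (border 'a')
j=36 s[j]='a': k: 1→0; π[36]=1 (border 'a')
j=37 s[j]='a': k: 1→0; π[37]=1 (border 'a')
j=38 s[j]='b': π[38]=2 (border 'ab')
j=39 s[j]='a': k: 2→0; π[39]=1 (border 'a')

[0, 0, 0, 0, 0, 1, 2, 1, 2, 3, 4, 5, 0, 1, 1, 2, 1, 1, 1, 2, 1, 2, 3, 1, 1, 1, 2, 1, 2, 3, 1, 1, 2, 1, 2, 1, 1, 1, 2, 1]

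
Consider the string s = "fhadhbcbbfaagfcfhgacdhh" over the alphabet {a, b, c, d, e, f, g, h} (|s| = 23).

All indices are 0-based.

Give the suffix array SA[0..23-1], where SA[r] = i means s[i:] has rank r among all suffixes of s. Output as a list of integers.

rank→(start, suffix):
  0 → (10, 'aagfcfhgacdhh')
  1 → (18, 'acdhh')
  2 → (2, 'adhbcbbfaagfcfhgacdhh')
  3 → (11, 'agfcfhgacdhh')
  4 → (7, 'bbfaagfcfhgacdhh')
  5 → (5, 'bcbbfaagfcfhgacdhh')
  6 → (8, 'bfaagfcfhgacdhh')
  7 → (6, 'cbbfaagfcfhgacdhh')
  8 → (19, 'cdhh')
  9 → (14, 'cfhgacdhh')
  10 → (3, 'dhbcbbfaagfcfhgacdhh')
  11 → (20, 'dhh')
  12 → (9, 'faagfcfhgacdhh')
  13 → (13, 'fcfhgacdhh')
  14 → (0, 'fhadhbcbbfaagfcfhgacdhh')
  15 → (15, 'fhgacdhh')
  16 → (17, 'gacdhh')
  17 → (12, 'gfcfhgacdhh')
  18 → (22, 'h')
  19 → (1, 'hadhbcbbfaagfcfhgacdhh')
  20 → (4, 'hbcbbfaagfcfhgacdhh')
  21 → (16, 'hgacdhh')
  22 → (21, 'hh')

[10, 18, 2, 11, 7, 5, 8, 6, 19, 14, 3, 20, 9, 13, 0, 15, 17, 12, 22, 1, 4, 16, 21]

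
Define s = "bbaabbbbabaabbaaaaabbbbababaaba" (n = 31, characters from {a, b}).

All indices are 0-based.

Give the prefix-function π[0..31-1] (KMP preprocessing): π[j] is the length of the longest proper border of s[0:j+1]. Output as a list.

[0, 1, 0, 0, 1, 2, 2, 2, 3, 1, 0, 0, 1, 2, 3, 4, 0, 0, 0, 1, 2, 2, 2, 3, 1, 0, 1, 0, 0, 1, 0]

π[0] = 0
j=1 s[j]='b': π[1]=1 (border 'b')
j=2 s[j]='a': k: 1→0; π[2]=0 (border '')
j=3 s[j]='a': π[3]=0 (border '')
j=4 s[j]='b': π[4]=1 (border 'b')
j=5 s[j]='b': π[5]=2 (border 'bb')
j=6 s[j]='b': k: 2→1; π[6]=2 (border 'bb')
j=7 s[j]='b': k: 2→1; π[7]=2 (border 'bb')
j=8 s[j]='a': π[8]=3 (border 'bba')
j=9 s[j]='b': k: 3→0; π[9]=1 (border 'b')
j=10 s[j]='a': k: 1→0; π[10]=0 (border '')
j=11 s[j]='a': π[11]=0 (border '')
j=12 s[j]='b': π[12]=1 (border 'b')
j=13 s[j]='b': π[13]=2 (border 'bb')
j=14 s[j]='a': π[14]=3 (border 'bba')
j=15 s[j]='a': π[15]=4 (border 'bbaa')
j=16 s[j]='a': k: 4→0; π[16]=0 (border '')
j=17 s[j]='a': π[17]=0 (border '')
j=18 s[j]='a': π[18]=0 (border '')
j=19 s[j]='b': π[19]=1 (border 'b')
j=20 s[j]='b': π[20]=2 (border 'bb')
j=21 s[j]='b': k: 2→1; π[21]=2 (border 'bb')
j=22 s[j]='b': k: 2→1; π[22]=2 (border 'bb')
j=23 s[j]='a': π[23]=3 (border 'bba')
j=24 s[j]='b': k: 3→0; π[24]=1 (border 'b')
j=25 s[j]='a': k: 1→0; π[25]=0 (border '')
j=26 s[j]='b': π[26]=1 (border 'b')
j=27 s[j]='a': k: 1→0; π[27]=0 (border '')
j=28 s[j]='a': π[28]=0 (border '')
j=29 s[j]='b': π[29]=1 (border 'b')
j=30 s[j]='a': k: 1→0; π[30]=0 (border '')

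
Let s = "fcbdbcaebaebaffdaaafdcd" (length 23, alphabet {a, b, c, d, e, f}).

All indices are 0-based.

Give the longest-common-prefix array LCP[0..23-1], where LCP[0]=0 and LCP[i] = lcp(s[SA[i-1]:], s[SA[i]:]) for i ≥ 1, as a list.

[0, 2, 1, 4, 1, 2, 0, 2, 1, 1, 0, 1, 1, 0, 1, 1, 1, 0, 3, 0, 1, 2, 1]

rank | idx | suffix
   0 |  16 | aaafdcd
   1 |  17 | aafdcd
   2 |   6 | aebaebaffdaaafdcd
   3 |   9 | aebaffdaaafdcd
   4 |  18 | afdcd
   5 |  12 | affdaaafdcd
   6 |   8 | baebaffdaaafdcd
   7 |  11 | baffdaaafdcd
   8 |   4 | bcaebaebaffdaaafdcd
   9 |   2 | bdbcaebaebaffdaaafdcd
  10 |   5 | caebaebaffdaaafdcd
  11 |   1 | cbdbcaebaebaffdaaafdcd
  12 |  21 | cd
  13 |  22 | d
  14 |  15 | daaafdcd
  15 |   3 | dbcaebaebaffdaaafdcd
  16 |  20 | dcd
  17 |   7 | ebaebaffdaaafdcd
  18 |  10 | ebaffdaaafdcd
  19 |   0 | fcbdbcaebaebaffdaaafdcd
  20 |  14 | fdaaafdcd
  21 |  19 | fdcd
  22 |  13 | ffdaaafdcd

SA = [16, 17, 6, 9, 18, 12, 8, 11, 4, 2, 5, 1, 21, 22, 15, 3, 20, 7, 10, 0, 14, 19, 13]
i: (SA[i-1],SA[i]) lcp shared
  1: (16,17) 2 'aa'
  2: (17,6) 1 'a'
  3: (6,9) 4 'aeba'
  4: (9,18) 1 'a'
  5: (18,12) 2 'af'
  6: (12,8) 0 ''
  7: (8,11) 2 'ba'
  8: (11,4) 1 'b'
  9: (4,2) 1 'b'
  10: (2,5) 0 ''
  11: (5,1) 1 'c'
  12: (1,21) 1 'c'
  13: (21,22) 0 ''
  14: (22,15) 1 'd'
  15: (15,3) 1 'd'
  16: (3,20) 1 'd'
  17: (20,7) 0 ''
  18: (7,10) 3 'eba'
  19: (10,0) 0 ''
  20: (0,14) 1 'f'
  21: (14,19) 2 'fd'
  22: (19,13) 1 'f'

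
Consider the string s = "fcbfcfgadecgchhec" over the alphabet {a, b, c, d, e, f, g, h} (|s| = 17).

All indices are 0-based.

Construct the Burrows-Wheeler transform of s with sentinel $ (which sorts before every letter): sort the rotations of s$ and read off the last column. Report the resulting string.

cgceffegahd$bcfchc

rank  rotation            last
    0  $fcbfcfgadecgchhec  c
    1  adecgchhec$fcbfcfg  g
    2  bfcfgadecgchhec$fc  c
    3  c$fcbfcfgadecgchhe  e
    4  cbfcfgadecgchhec$f  f
    5  cfgadecgchhec$fcbf  f
    6  cgchhec$fcbfcfgade  e
    7  chhec$fcbfcfgadecg  g
    8  decgchhec$fcbfcfga  a
    9  ec$fcbfcfgadecgchh  h
   10  ecgchhec$fcbfcfgad  d
   11  fcbfcfgadecgchhec$  $
   12  fcfgadecgchhec$fcb  b
   13  fgadecgchhec$fcbfc  c
   14  gadecgchhec$fcbfcf  f
   15  gchhec$fcbfcfgadec  c
   16  hec$fcbfcfgadecgch  h
   17  hhec$fcbfcfgadecgc  c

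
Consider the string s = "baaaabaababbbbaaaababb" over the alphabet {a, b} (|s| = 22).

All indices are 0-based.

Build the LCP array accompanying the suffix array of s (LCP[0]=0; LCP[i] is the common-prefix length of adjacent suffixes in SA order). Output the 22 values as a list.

[0, 6, 3, 5, 2, 4, 6, 1, 3, 5, 2, 3, 0, 1, 7, 3, 2, 4, 1, 2, 2, 3]

rank→(start, suffix):
  0 → (1, 'aaaabaababbbbaaaababb')
  1 → (14, 'aaaababb')
  2 → (2, 'aaabaababbbbaaaababb')
  3 → (15, 'aaababb')
  4 → (3, 'aabaababbbbaaaababb')
  5 → (16, 'aababb')
  6 → (6, 'aababbbbaaaababb')
  7 → (4, 'abaababbbbaaaababb')
  8 → (17, 'ababb')
  9 → (7, 'ababbbbaaaababb')
  10 → (19, 'abb')
  11 → (9, 'abbbbaaaababb')
  12 → (21, 'b')
  13 → (0, 'baaaabaababbbbaaaababb')
  14 → (13, 'baaaababb')
  15 → (5, 'baababbbbaaaababb')
  16 → (18, 'babb')
  17 → (8, 'babbbbaaaababb')
  18 → (20, 'bb')
  19 → (12, 'bbaaaababb')
  20 → (11, 'bbbaaaababb')
  21 → (10, 'bbbbaaaababb')

SA = [1, 14, 2, 15, 3, 16, 6, 4, 17, 7, 19, 9, 21, 0, 13, 5, 18, 8, 20, 12, 11, 10]
i: (SA[i-1],SA[i]) lcp shared
  1: (1,14) 6 'aaaaba'
  2: (14,2) 3 'aaa'
  3: (2,15) 5 'aaaba'
  4: (15,3) 2 'aa'
  5: (3,16) 4 'aaba'
  6: (16,6) 6 'aababb'
  7: (6,4) 1 'a'
  8: (4,17) 3 'aba'
  9: (17,7) 5 'ababb'
  10: (7,19) 2 'ab'
  11: (19,9) 3 'abb'
  12: (9,21) 0 ''
  13: (21,0) 1 'b'
  14: (0,13) 7 'baaaaba'
  15: (13,5) 3 'baa'
  16: (5,18) 2 'ba'
  17: (18,8) 4 'babb'
  18: (8,20) 1 'b'
  19: (20,12) 2 'bb'
  20: (12,11) 2 'bb'
  21: (11,10) 3 'bbb'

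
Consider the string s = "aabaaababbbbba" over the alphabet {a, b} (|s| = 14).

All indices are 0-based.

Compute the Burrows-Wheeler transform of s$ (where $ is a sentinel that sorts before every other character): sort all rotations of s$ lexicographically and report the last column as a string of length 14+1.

abb$aaabbaabbba

rank  rotation         last
    0  $aabaaababbbbba  a
    1  a$aabaaababbbbb  b
    2  aaababbbbba$aab  b
    3  aabaaababbbbba$  $
    4  aababbbbba$aaba  a
    5  abaaababbbbba$a  a
    6  ababbbbba$aabaa  a
    7  abbbbba$aabaaab  b
    8  ba$aabaaababbbb  b
    9  baaababbbbba$aa  a
   10  babbbbba$aabaaa  a
   11  bba$aabaaababbb  b
   12  bbba$aabaaababb  b
   13  bbbba$aabaaabab  b
   14  bbbbba$aabaaaba  a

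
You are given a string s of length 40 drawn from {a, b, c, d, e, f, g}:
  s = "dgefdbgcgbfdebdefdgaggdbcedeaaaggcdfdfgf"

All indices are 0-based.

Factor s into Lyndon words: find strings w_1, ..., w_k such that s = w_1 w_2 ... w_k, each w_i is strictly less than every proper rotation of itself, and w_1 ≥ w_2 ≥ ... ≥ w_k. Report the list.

["dgef", "d", "bgcg", "bfde", "bdefdg", "aggdbcede", "aaaggcdfdfgf"]

emit factor 1: 'dgef' (i=0, period=4)
emit factor 2: 'd' (i=4, period=1)
emit factor 3: 'bgcg' (i=5, period=4)
emit factor 4: 'bfde' (i=9, period=4)
emit factor 5: 'bdefdg' (i=13, period=6)
emit factor 6: 'aggdbcede' (i=19, period=9)
emit factor 7: 'aaaggcdfdfgf' (i=28, period=12)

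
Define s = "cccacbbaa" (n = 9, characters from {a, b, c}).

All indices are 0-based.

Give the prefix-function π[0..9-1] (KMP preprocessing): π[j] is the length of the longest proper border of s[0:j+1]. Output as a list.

π[0] = 0
j=1 s[j]='c': π[1]=1 (border 'c')
j=2 s[j]='c': π[2]=2 (border 'cc')
j=3 s[j]='a': k: 2→1→0; π[3]=0 (border '')
j=4 s[j]='c': π[4]=1 (border 'c')
j=5 s[j]='b': k: 1→0; π[5]=0 (border '')
j=6 s[j]='b': π[6]=0 (border '')
j=7 s[j]='a': π[7]=0 (border '')
j=8 s[j]='a': π[8]=0 (border '')

[0, 1, 2, 0, 1, 0, 0, 0, 0]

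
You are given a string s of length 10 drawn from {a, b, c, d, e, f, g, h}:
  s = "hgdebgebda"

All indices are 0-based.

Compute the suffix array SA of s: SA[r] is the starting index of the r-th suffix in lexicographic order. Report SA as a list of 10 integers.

sorted suffixes:
  #0 SA[0]=9  'a'
  #1 SA[1]=7  'bda'
  #2 SA[2]=4  'bgebda'
  #3 SA[3]=8  'da'
  #4 SA[4]=2  'debgebda'
  #5 SA[5]=6  'ebda'
  #6 SA[6]=3  'ebgebda'
  #7 SA[7]=1  'gdebgebda'
  #8 SA[8]=5  'gebda'
  #9 SA[9]=0  'hgdebgebda'

[9, 7, 4, 8, 2, 6, 3, 1, 5, 0]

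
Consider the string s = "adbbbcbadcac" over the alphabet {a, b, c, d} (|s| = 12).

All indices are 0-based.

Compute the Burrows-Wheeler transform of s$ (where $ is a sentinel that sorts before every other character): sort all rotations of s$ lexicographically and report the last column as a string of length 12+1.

cc$bcdbbadbaa

rank  rotation       last
    0  $adbbbcbadcac  c
    1  ac$adbbbcbadc  c
    2  adbbbcbadcac$  $
    3  adcac$adbbbcb  b
    4  badcac$adbbbc  c
    5  bbbcbadcac$ad  d
    6  bbcbadcac$adb  b
    7  bcbadcac$adbb  b
    8  c$adbbbcbadca  a
    9  cac$adbbbcbad  d
   10  cbadcac$adbbb  b
   11  dbbbcbadcac$a  a
   12  dcac$adbbbcba  a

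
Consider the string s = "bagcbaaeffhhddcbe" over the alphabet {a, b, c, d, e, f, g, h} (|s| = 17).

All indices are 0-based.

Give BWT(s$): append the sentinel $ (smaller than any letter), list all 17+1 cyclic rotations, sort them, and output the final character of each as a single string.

rank  rotation            last
    0  $bagcbaaeffhhddcbe  e
    1  aaeffhhddcbe$bagcb  b
    2  aeffhhddcbe$bagcba  a
    3  agcbaaeffhhddcbe$b  b
    4  baaeffhhddcbe$bagc  c
    5  bagcbaaeffhhddcbe$  $
    6  be$bagcbaaeffhhddc  c
    7  cbaaeffhhddcbe$bag  g
    8  cbe$bagcbaaeffhhdd  d
    9  dcbe$bagcbaaeffhhd  d
   10  ddcbe$bagcbaaeffhh  h
   11  e$bagcbaaeffhhddcb  b
   12  effhhddcbe$bagcbaa  a
   13  ffhhddcbe$bagcbaae  e
   14  fhhddcbe$bagcbaaef  f
   15  gcbaaeffhhddcbe$ba  a
   16  hddcbe$bagcbaaeffh  h
   17  hhddcbe$bagcbaaeff  f

ebabc$cgddhbaefahf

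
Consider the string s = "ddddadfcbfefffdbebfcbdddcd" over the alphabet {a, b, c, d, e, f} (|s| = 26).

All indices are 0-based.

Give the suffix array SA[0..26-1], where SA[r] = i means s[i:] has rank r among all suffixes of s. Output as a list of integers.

rank→(start, suffix):
  0 → (4, 'adfcbfefffdbebfcbdddcd')
  1 → (20, 'bdddcd')
  2 → (15, 'bebfcbdddcd')
  3 → (17, 'bfcbdddcd')
  4 → (8, 'bfefffdbebfcbdddcd')
  5 → (19, 'cbdddcd')
  6 → (7, 'cbfefffdbebfcbdddcd')
  7 → (24, 'cd')
  8 → (25, 'd')
  9 → (3, 'dadfcbfefffdbebfcbdddcd')
  10 → (14, 'dbebfcbdddcd')
  11 → (23, 'dcd')
  12 → (2, 'ddadfcbfefffdbebfcbdddcd')
  13 → (22, 'ddcd')
  14 → (1, 'dddadfcbfefffdbebfcbdddcd')
  15 → (21, 'dddcd')
  16 → (0, 'ddddadfcbfefffdbebfcbdddcd')
  17 → (5, 'dfcbfefffdbebfcbdddcd')
  18 → (16, 'ebfcbdddcd')
  19 → (10, 'efffdbebfcbdddcd')
  20 → (18, 'fcbdddcd')
  21 → (6, 'fcbfefffdbebfcbdddcd')
  22 → (13, 'fdbebfcbdddcd')
  23 → (9, 'fefffdbebfcbdddcd')
  24 → (12, 'ffdbebfcbdddcd')
  25 → (11, 'fffdbebfcbdddcd')

[4, 20, 15, 17, 8, 19, 7, 24, 25, 3, 14, 23, 2, 22, 1, 21, 0, 5, 16, 10, 18, 6, 13, 9, 12, 11]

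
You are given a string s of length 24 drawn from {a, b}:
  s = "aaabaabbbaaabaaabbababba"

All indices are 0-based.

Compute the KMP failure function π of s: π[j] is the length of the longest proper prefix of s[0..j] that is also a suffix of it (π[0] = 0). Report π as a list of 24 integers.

π[0] = 0
j=1 s[j]='a': π[1]=1 (border 'a')
j=2 s[j]='a': π[2]=2 (border 'aa')
j=3 s[j]='b': k: 2→1→0; π[3]=0 (border '')
j=4 s[j]='a': π[4]=1 (border 'a')
j=5 s[j]='a': π[5]=2 (border 'aa')
j=6 s[j]='b': k: 2→1→0; π[6]=0 (border '')
j=7 s[j]='b': π[7]=0 (border '')
j=8 s[j]='b': π[8]=0 (border '')
j=9 s[j]='a': π[9]=1 (border 'a')
j=10 s[j]='a': π[10]=2 (border 'aa')
j=11 s[j]='a': π[11]=3 (border 'aaa')
j=12 s[j]='b': π[12]=4 (border 'aaab')
j=13 s[j]='a': π[13]=5 (border 'aaaba')
j=14 s[j]='a': π[14]=6 (border 'aaabaa')
j=15 s[j]='a': k: 6→2; π[15]=3 (border 'aaa')
j=16 s[j]='b': π[16]=4 (border 'aaab')
j=17 s[j]='b': k: 4→0; π[17]=0 (border '')
j=18 s[j]='a': π[18]=1 (border 'a')
j=19 s[j]='b': k: 1→0; π[19]=0 (border '')
j=20 s[j]='a': π[20]=1 (border 'a')
j=21 s[j]='b': k: 1→0; π[21]=0 (border '')
j=22 s[j]='b': π[22]=0 (border '')
j=23 s[j]='a': π[23]=1 (border 'a')

[0, 1, 2, 0, 1, 2, 0, 0, 0, 1, 2, 3, 4, 5, 6, 3, 4, 0, 1, 0, 1, 0, 0, 1]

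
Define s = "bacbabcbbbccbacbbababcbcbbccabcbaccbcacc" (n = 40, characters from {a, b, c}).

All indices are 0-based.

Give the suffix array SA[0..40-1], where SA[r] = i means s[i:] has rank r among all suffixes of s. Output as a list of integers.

rank | idx | suffix
   0 |  17 | ababcbcbbccabcbaccbcacc
   1 |  28 | abcbaccbcacc
   2 |   4 | abcbbbccbacbbababcbcbbccabcbaccbcacc
   3 |  19 | abcbcbbccabcbaccbcacc
   4 |   1 | acbabcbbbccbacbbababcbcbbccabcbaccbcacc
   5 |  13 | acbbababcbcbbccabcbaccbcacc
   6 |  37 | acc
   7 |  32 | accbcacc
   8 |  16 | bababcbcbbccabcbaccbcacc
   9 |   3 | babcbbbccbacbbababcbcbbccabcbaccbcacc
  10 |  18 | babcbcbbccabcbaccbcacc
  11 |   0 | bacbabcbbbccbacbbababcbcbbccabcbaccbcacc
  12 |  12 | bacbbababcbcbbccabcbaccbcacc
  13 |  31 | baccbcacc
  14 |  15 | bbababcbcbbccabcbaccbcacc
  15 |   7 | bbbccbacbbababcbcbbccabcbaccbcacc
  16 |  24 | bbccabcbaccbcacc
  17 |   8 | bbccbacbbababcbcbbccabcbaccbcacc
  18 |  35 | bcacc
  19 |  29 | bcbaccbcacc
  20 |   5 | bcbbbccbacbbababcbcbbccabcbaccbcacc
  21 |  22 | bcbbccabcbaccbcacc
  22 |  20 | bcbcbbccabcbaccbcacc
  23 |  25 | bccabcbaccbcacc
  24 |   9 | bccbacbbababcbcbbccabcbaccbcacc
  25 |  39 | c
  26 |  27 | cabcbaccbcacc
  27 |  36 | cacc
  28 |   2 | cbabcbbbccbacbbababcbcbbccabcbaccbcacc
  29 |  11 | cbacbbababcbcbbccabcbaccbcacc
  30 |  30 | cbaccbcacc
  31 |  14 | cbbababcbcbbccabcbaccbcacc
  32 |   6 | cbbbccbacbbababcbcbbccabcbaccbcacc
  33 |  23 | cbbccabcbaccbcacc
  34 |  34 | cbcacc
  35 |  21 | cbcbbccabcbaccbcacc
  36 |  38 | cc
  37 |  26 | ccabcbaccbcacc
  38 |  10 | ccbacbbababcbcbbccabcbaccbcacc
  39 |  33 | ccbcacc

[17, 28, 4, 19, 1, 13, 37, 32, 16, 3, 18, 0, 12, 31, 15, 7, 24, 8, 35, 29, 5, 22, 20, 25, 9, 39, 27, 36, 2, 11, 30, 14, 6, 23, 34, 21, 38, 26, 10, 33]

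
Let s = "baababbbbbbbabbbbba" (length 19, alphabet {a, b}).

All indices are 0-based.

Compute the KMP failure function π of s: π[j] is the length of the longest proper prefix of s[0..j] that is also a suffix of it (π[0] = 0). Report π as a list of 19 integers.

π[0] = 0
j=1 s[j]='a': π[1]=0 (border '')
j=2 s[j]='a': π[2]=0 (border '')
j=3 s[j]='b': π[3]=1 (border 'b')
j=4 s[j]='a': π[4]=2 (border 'ba')
j=5 s[j]='b': k: 2→0; π[5]=1 (border 'b')
j=6 s[j]='b': k: 1→0; π[6]=1 (border 'b')
j=7 s[j]='b': k: 1→0; π[7]=1 (border 'b')
j=8 s[j]='b': k: 1→0; π[8]=1 (border 'b')
j=9 s[j]='b': k: 1→0; π[9]=1 (border 'b')
j=10 s[j]='b': k: 1→0; π[10]=1 (border 'b')
j=11 s[j]='b': k: 1→0; π[11]=1 (border 'b')
j=12 s[j]='a': π[12]=2 (border 'ba')
j=13 s[j]='b': k: 2→0; π[13]=1 (border 'b')
j=14 s[j]='b': k: 1→0; π[14]=1 (border 'b')
j=15 s[j]='b': k: 1→0; π[15]=1 (border 'b')
j=16 s[j]='b': k: 1→0; π[16]=1 (border 'b')
j=17 s[j]='b': k: 1→0; π[17]=1 (border 'b')
j=18 s[j]='a': π[18]=2 (border 'ba')

[0, 0, 0, 1, 2, 1, 1, 1, 1, 1, 1, 1, 2, 1, 1, 1, 1, 1, 2]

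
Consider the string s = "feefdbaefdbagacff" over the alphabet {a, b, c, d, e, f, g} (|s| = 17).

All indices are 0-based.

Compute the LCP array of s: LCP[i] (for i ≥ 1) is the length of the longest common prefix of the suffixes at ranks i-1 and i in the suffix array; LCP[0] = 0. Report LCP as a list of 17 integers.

rank | idx | suffix
   0 |  13 | acff
   1 |   6 | aefdbagacff
   2 |  11 | agacff
   3 |   5 | baefdbagacff
   4 |  10 | bagacff
   5 |  14 | cff
   6 |   4 | dbaefdbagacff
   7 |   9 | dbagacff
   8 |   1 | eefdbaefdbagacff
   9 |   2 | efdbaefdbagacff
  10 |   7 | efdbagacff
  11 |  16 | f
  12 |   3 | fdbaefdbagacff
  13 |   8 | fdbagacff
  14 |   0 | feefdbaefdbagacff
  15 |  15 | ff
  16 |  12 | gacff

SA = [13, 6, 11, 5, 10, 14, 4, 9, 1, 2, 7, 16, 3, 8, 0, 15, 12]
rank  pair      lcp
   1  s[13:],s[6:]  1  'a'
   2  s[6:],s[11:]  1  'a'
   3  s[11:],s[5:]  0  ''
   4  s[5:],s[10:]  2  'ba'
   5  s[10:],s[14:]  0  ''
   6  s[14:],s[4:]  0  ''
   7  s[4:],s[9:]  3  'dba'
   8  s[9:],s[1:]  0  ''
   9  s[1:],s[2:]  1  'e'
  10  s[2:],s[7:]  5  'efdba'
  11  s[7:],s[16:]  0  ''
  12  s[16:],s[3:]  1  'f'
  13  s[3:],s[8:]  4  'fdba'
  14  s[8:],s[0:]  1  'f'
  15  s[0:],s[15:]  1  'f'
  16  s[15:],s[12:]  0  ''

[0, 1, 1, 0, 2, 0, 0, 3, 0, 1, 5, 0, 1, 4, 1, 1, 0]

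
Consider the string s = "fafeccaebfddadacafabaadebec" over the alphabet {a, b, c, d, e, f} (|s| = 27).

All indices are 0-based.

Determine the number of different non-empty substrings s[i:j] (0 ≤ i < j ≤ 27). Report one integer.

350

rank | idx | suffix
   0 |  20 | aadebec
   1 |  18 | abaadebec
   2 |  14 | acafabaadebec
   3 |  12 | adacafabaadebec
   4 |  21 | adebec
   5 |   6 | aebfddadacafabaadebec
   6 |  16 | afabaadebec
   7 |   1 | afeccaebfddadacafabaadebec
   8 |  19 | baadebec
   9 |  24 | bec
  10 |   8 | bfddadacafabaadebec
  11 |  26 | c
  12 |   5 | caebfddadacafabaadebec
  13 |  15 | cafabaadebec
  14 |   4 | ccaebfddadacafabaadebec
  15 |  13 | dacafabaadebec
  16 |  11 | dadacafabaadebec
  17 |  10 | ddadacafabaadebec
  18 |  22 | debec
  19 |  23 | ebec
  20 |   7 | ebfddadacafabaadebec
  21 |  25 | ec
  22 |   3 | eccaebfddadacafabaadebec
  23 |  17 | fabaadebec
  24 |   0 | fafeccaebfddadacafabaadebec
  25 |   9 | fddadacafabaadebec
  26 |   2 | feccaebfddadacafabaadebec

SA = [20, 18, 14, 12, 21, 6, 16, 1, 19, 24, 8, 26, 5, 15, 4, 13, 11, 10, 22, 23, 7, 25, 3, 17, 0, 9, 2]
i: (SA[i-1],SA[i]) lcp shared
  1: (20,18) 1 'a'
  2: (18,14) 1 'a'
  3: (14,12) 1 'a'
  4: (12,21) 2 'ad'
  5: (21,6) 1 'a'
  6: (6,16) 1 'a'
  7: (16,1) 2 'af'
  8: (1,19) 0 ''
  9: (19,24) 1 'b'
  10: (24,8) 1 'b'
  11: (8,26) 0 ''
  12: (26,5) 1 'c'
  13: (5,15) 2 'ca'
  14: (15,4) 1 'c'
  15: (4,13) 0 ''
  16: (13,11) 2 'da'
  17: (11,10) 1 'd'
  18: (10,22) 1 'd'
  19: (22,23) 0 ''
  20: (23,7) 2 'eb'
  21: (7,25) 1 'e'
  22: (25,3) 2 'ec'
  23: (3,17) 0 ''
  24: (17,0) 2 'fa'
  25: (0,9) 1 'f'
  26: (9,2) 1 'f'

n(n+1)/2 = 27·28/2 = 378
Σ LCP = 0 + 1 + 1 + 1 + 2 + 1 + 1 + 2 + 0 + 1 + 1 + 0 + 1 + 2 + 1 + 0 + 2 + 1 + 1 + 0 + 2 + 1 + 2 + 0 + 2 + 1 + 1 = 28
distinct = 378 − 28 = 350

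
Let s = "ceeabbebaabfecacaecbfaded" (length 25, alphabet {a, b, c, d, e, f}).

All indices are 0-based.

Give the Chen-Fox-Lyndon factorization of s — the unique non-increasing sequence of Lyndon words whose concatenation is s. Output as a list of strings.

["cee", "abbeb", "aabfecacaecbfaded"]

emit factor 1: 'cee' (i=0, period=3)
emit factor 2: 'abbeb' (i=3, period=5)
emit factor 3: 'aabfecacaecbfaded' (i=8, period=17)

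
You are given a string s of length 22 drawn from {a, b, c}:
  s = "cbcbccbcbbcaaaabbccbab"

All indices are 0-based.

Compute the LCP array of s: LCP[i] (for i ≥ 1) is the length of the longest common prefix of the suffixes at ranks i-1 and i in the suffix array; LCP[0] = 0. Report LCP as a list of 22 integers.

rank | idx | suffix
   0 |  11 | aaaabbccbab
   1 |  12 | aaabbccbab
   2 |  13 | aabbccbab
   3 |  20 | ab
   4 |  14 | abbccbab
   5 |  21 | b
   6 |  19 | bab
   7 |   8 | bbcaaaabbccbab
   8 |  15 | bbccbab
   9 |   9 | bcaaaabbccbab
  10 |   6 | bcbbcaaaabbccbab
  11 |   1 | bcbccbcbbcaaaabbccbab
  12 |  16 | bccbab
  13 |   3 | bccbcbbcaaaabbccbab
  14 |  10 | caaaabbccbab
  15 |  18 | cbab
  16 |   7 | cbbcaaaabbccbab
  17 |   5 | cbcbbcaaaabbccbab
  18 |   0 | cbcbccbcbbcaaaabbccbab
  19 |   2 | cbccbcbbcaaaabbccbab
  20 |  17 | ccbab
  21 |   4 | ccbcbbcaaaabbccbab

SA = [11, 12, 13, 20, 14, 21, 19, 8, 15, 9, 6, 1, 16, 3, 10, 18, 7, 5, 0, 2, 17, 4]
[i] adj suffixes → lcp
  [1] 11/12 → 3 ('aaa')
  [2] 12/13 → 2 ('aa')
  [3] 13/20 → 1 ('a')
  [4] 20/14 → 2 ('ab')
  [5] 14/21 → 0 ('')
  [6] 21/19 → 1 ('b')
  [7] 19/8 → 1 ('b')
  [8] 8/15 → 3 ('bbc')
  [9] 15/9 → 1 ('b')
  [10] 9/6 → 2 ('bc')
  [11] 6/1 → 3 ('bcb')
  [12] 1/16 → 2 ('bc')
  [13] 16/3 → 4 ('bccb')
  [14] 3/10 → 0 ('')
  [15] 10/18 → 1 ('c')
  [16] 18/7 → 2 ('cb')
  [17] 7/5 → 2 ('cb')
  [18] 5/0 → 4 ('cbcb')
  [19] 0/2 → 3 ('cbc')
  [20] 2/17 → 1 ('c')
  [21] 17/4 → 3 ('ccb')

[0, 3, 2, 1, 2, 0, 1, 1, 3, 1, 2, 3, 2, 4, 0, 1, 2, 2, 4, 3, 1, 3]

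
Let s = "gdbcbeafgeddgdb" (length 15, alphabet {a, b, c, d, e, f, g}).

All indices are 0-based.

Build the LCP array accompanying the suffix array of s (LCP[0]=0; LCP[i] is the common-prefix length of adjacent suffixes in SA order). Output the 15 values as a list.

[0, 0, 1, 1, 0, 0, 2, 1, 1, 0, 1, 0, 0, 3, 1]

sorted suffixes:
  #0 SA[0]=6  'afgeddgdb'
  #1 SA[1]=14  'b'
  #2 SA[2]=2  'bcbeafgeddgdb'
  #3 SA[3]=4  'beafgeddgdb'
  #4 SA[4]=3  'cbeafgeddgdb'
  #5 SA[5]=13  'db'
  #6 SA[6]=1  'dbcbeafgeddgdb'
  #7 SA[7]=10  'ddgdb'
  #8 SA[8]=11  'dgdb'
  #9 SA[9]=5  'eafgeddgdb'
  #10 SA[10]=9  'eddgdb'
  #11 SA[11]=7  'fgeddgdb'
  #12 SA[12]=12  'gdb'
  #13 SA[13]=0  'gdbcbeafgeddgdb'
  #14 SA[14]=8  'geddgdb'

SA = [6, 14, 2, 4, 3, 13, 1, 10, 11, 5, 9, 7, 12, 0, 8]
rank  pair      lcp
   1  s[6:],s[14:]  0  ''
   2  s[14:],s[2:]  1  'b'
   3  s[2:],s[4:]  1  'b'
   4  s[4:],s[3:]  0  ''
   5  s[3:],s[13:]  0  ''
   6  s[13:],s[1:]  2  'db'
   7  s[1:],s[10:]  1  'd'
   8  s[10:],s[11:]  1  'd'
   9  s[11:],s[5:]  0  ''
  10  s[5:],s[9:]  1  'e'
  11  s[9:],s[7:]  0  ''
  12  s[7:],s[12:]  0  ''
  13  s[12:],s[0:]  3  'gdb'
  14  s[0:],s[8:]  1  'g'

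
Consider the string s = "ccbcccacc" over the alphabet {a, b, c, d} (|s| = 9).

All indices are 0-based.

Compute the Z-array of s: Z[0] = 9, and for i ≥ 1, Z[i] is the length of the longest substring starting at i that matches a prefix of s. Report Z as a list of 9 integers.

[9, 1, 0, 2, 2, 1, 0, 2, 1]

Z[0]=9
i=1: outside box; Z[1]=1 extend→box=[1,2)
i=2: outside box; Z[2]=0
i=3: outside box; Z[3]=2 extend→box=[3,5)
i=4: min(r-i=1, Z[1]=1)=1; Z[4]=2 extend→box=[4,6)
i=5: min(r-i=1, Z[1]=1)=1; Z[5]=1
i=6: outside box; Z[6]=0
i=7: outside box; Z[7]=2 extend→box=[7,9)
i=8: min(r-i=1, Z[1]=1)=1; Z[8]=1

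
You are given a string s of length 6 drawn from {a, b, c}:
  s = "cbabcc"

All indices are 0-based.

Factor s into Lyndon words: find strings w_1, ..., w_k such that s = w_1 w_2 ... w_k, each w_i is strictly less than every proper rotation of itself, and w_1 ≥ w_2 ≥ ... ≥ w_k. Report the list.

emit factor 1: 'c' (i=0, period=1)
emit factor 2: 'b' (i=1, period=1)
emit factor 3: 'abcc' (i=2, period=4)

["c", "b", "abcc"]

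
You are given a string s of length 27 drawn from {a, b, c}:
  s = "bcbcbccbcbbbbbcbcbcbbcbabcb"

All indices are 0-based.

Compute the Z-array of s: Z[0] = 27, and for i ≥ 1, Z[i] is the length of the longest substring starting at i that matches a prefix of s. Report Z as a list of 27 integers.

[27, 0, 4, 0, 2, 0, 0, 3, 0, 1, 1, 1, 1, 6, 0, 5, 0, 3, 0, 1, 3, 0, 1, 0, 3, 0, 1]

Z[0]=27
i=1: fresh scan; Z[1]=0
i=2: fresh scan; Z[2]=4 scan→box=[2,6)
i=3: min(r-i=3, Z[1]=0)=0; Z[3]=0
i=4: min(r-i=2, Z[2]=4)=2; Z[4]=2
i=5: min(r-i=1, Z[3]=0)=0; Z[5]=0
i=6: fresh scan; Z[6]=0
i=7: fresh scan; Z[7]=3 scan→box=[7,10)
i=8: min(r-i=2, Z[1]=0)=0; Z[8]=0
i=9: min(r-i=1, Z[2]=4)=1; Z[9]=1
i=10: fresh scan; Z[10]=1 scan→box=[10,11)
i=11: fresh scan; Z[11]=1 scan→box=[11,12)
i=12: fresh scan; Z[12]=1 scan→box=[12,13)
i=13: fresh scan; Z[13]=6 scan→box=[13,19)
i=14: min(r-i=5, Z[1]=0)=0; Z[14]=0
i=15: min(r-i=4, Z[2]=4)=4; Z[15]=5 scan→box=[15,20)
i=16: min(r-i=4, Z[1]=0)=0; Z[16]=0
i=17: min(r-i=3, Z[2]=4)=3; Z[17]=3
i=18: min(r-i=2, Z[3]=0)=0; Z[18]=0
i=19: min(r-i=1, Z[4]=2)=1; Z[19]=1
i=20: fresh scan; Z[20]=3 scan→box=[20,23)
i=21: min(r-i=2, Z[1]=0)=0; Z[21]=0
i=22: min(r-i=1, Z[2]=4)=1; Z[22]=1
i=23: fresh scan; Z[23]=0
i=24: fresh scan; Z[24]=3 scan→box=[24,27)
i=25: min(r-i=2, Z[1]=0)=0; Z[25]=0
i=26: min(r-i=1, Z[2]=4)=1; Z[26]=1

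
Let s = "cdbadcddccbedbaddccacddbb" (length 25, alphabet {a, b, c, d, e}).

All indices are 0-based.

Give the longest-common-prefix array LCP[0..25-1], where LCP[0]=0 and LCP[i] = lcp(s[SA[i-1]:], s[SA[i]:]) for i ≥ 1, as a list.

[0, 1, 2, 0, 1, 3, 1, 1, 0, 1, 1, 2, 1, 2, 3, 0, 4, 2, 1, 3, 2, 1, 2, 4, 0]

rank→(start, suffix):
  0 → (19, 'acddbb')
  1 → (3, 'adcddccbedbaddccacddbb')
  2 → (14, 'addccacddbb')
  3 → (24, 'b')
  4 → (2, 'badcddccbedbaddccacddbb')
  5 → (13, 'baddccacddbb')
  6 → (23, 'bb')
  7 → (10, 'bedbaddccacddbb')
  8 → (18, 'cacddbb')
  9 → (9, 'cbedbaddccacddbb')
  10 → (17, 'ccacddbb')
  11 → (8, 'ccbedbaddccacddbb')
  12 → (0, 'cdbadcddccbedbaddccacddbb')
  13 → (20, 'cddbb')
  14 → (5, 'cddccbedbaddccacddbb')
  15 → (1, 'dbadcddccbedbaddccacddbb')
  16 → (12, 'dbaddccacddbb')
  17 → (22, 'dbb')
  18 → (16, 'dccacddbb')
  19 → (7, 'dccbedbaddccacddbb')
  20 → (4, 'dcddccbedbaddccacddbb')
  21 → (21, 'ddbb')
  22 → (15, 'ddccacddbb')
  23 → (6, 'ddccbedbaddccacddbb')
  24 → (11, 'edbaddccacddbb')

SA = [19, 3, 14, 24, 2, 13, 23, 10, 18, 9, 17, 8, 0, 20, 5, 1, 12, 22, 16, 7, 4, 21, 15, 6, 11]
i: (SA[i-1],SA[i]) lcp shared
  1: (19,3) 1 'a'
  2: (3,14) 2 'ad'
  3: (14,24) 0 ''
  4: (24,2) 1 'b'
  5: (2,13) 3 'bad'
  6: (13,23) 1 'b'
  7: (23,10) 1 'b'
  8: (10,18) 0 ''
  9: (18,9) 1 'c'
  10: (9,17) 1 'c'
  11: (17,8) 2 'cc'
  12: (8,0) 1 'c'
  13: (0,20) 2 'cd'
  14: (20,5) 3 'cdd'
  15: (5,1) 0 ''
  16: (1,12) 4 'dbad'
  17: (12,22) 2 'db'
  18: (22,16) 1 'd'
  19: (16,7) 3 'dcc'
  20: (7,4) 2 'dc'
  21: (4,21) 1 'd'
  22: (21,15) 2 'dd'
  23: (15,6) 4 'ddcc'
  24: (6,11) 0 ''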